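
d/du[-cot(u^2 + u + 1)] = (2*u + 1)/sin(u^2 + u + 1)^2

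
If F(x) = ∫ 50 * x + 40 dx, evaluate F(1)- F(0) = 65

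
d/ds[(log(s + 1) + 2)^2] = (2*log(s + 1) + 4)/(s + 1)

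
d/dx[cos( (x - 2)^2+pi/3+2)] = 2*(2 - x)*sin(x^2 - 4*x + pi/3 + 6)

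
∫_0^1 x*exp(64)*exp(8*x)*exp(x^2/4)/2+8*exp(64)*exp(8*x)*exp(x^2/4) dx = -exp(64) + exp(289/4)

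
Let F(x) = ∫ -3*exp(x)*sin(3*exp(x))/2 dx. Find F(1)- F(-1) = -cos(3*exp(-1))/2 + cos(3*E)/2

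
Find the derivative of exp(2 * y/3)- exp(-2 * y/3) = (2*exp(4*y/3) + 2)*exp(-2*y/3)/3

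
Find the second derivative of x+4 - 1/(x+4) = -2/(x^3 + 12*x^2 + 48*x + 64)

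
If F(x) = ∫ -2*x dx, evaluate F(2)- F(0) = -4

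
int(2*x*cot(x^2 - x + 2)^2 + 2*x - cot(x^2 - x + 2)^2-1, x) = -cot(x^2 - x + 2) + C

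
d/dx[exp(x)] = exp(x)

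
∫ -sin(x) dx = cos(x) + C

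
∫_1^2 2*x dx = 3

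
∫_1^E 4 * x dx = -2 + 2*exp(2)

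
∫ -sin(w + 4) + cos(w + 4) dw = sqrt(2)*sin(w + pi/4 + 4) + C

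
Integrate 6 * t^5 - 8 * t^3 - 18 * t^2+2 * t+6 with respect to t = t^6 - 2*t^4 - 6*t^3 + t^2 + 6*t + C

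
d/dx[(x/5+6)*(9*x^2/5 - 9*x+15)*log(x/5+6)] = 27*x^2*log(x/5 + 6)/25 + 9*x^2/25 + 18*x*log(x/5 + 6) - 9*x/5 - 51*log(x/5 + 6) + 3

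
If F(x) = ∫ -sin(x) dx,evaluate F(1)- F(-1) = 0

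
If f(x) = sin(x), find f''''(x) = sin(x)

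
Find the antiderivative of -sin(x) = cos(x) + C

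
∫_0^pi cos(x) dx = 0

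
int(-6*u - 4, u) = -3*u^2 - 4*u + C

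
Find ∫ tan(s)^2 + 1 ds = tan(s) + C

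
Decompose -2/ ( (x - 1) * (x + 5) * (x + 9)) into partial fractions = -1/(20*(x + 9)) + 1/(12*(x + 5)) - 1/(30*(x - 1))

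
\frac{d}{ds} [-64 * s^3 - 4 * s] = -192*s^2 - 4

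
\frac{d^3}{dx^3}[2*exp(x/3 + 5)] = 2*exp(x/3 + 5)/27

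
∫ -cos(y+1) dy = -sin(y + 1) + C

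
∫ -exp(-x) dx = exp(-x) + C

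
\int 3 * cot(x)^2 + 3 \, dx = -3*cot(x) + C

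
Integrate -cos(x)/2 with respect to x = -sin(x)/2 + C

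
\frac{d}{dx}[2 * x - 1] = 2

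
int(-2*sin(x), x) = 2*cos(x) + C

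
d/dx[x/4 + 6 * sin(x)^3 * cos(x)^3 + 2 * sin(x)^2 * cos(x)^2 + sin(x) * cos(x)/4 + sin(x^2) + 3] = 2*x*cos(x^2) + 9*(1 - cos(2*x))^3/2 - 27*(1 - cos(2*x))^2/2 + sin(4*x) - 35*cos(2*x)/4 + 37/4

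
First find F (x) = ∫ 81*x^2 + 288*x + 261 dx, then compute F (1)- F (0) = 432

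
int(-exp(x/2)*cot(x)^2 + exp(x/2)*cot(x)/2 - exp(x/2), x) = exp(x/2)*cot(x) + C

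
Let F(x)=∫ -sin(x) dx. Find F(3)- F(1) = cos(3) - cos(1)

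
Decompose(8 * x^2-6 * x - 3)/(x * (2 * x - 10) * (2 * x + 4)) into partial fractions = 41/(56*(x + 2)) + 167/(140*(x - 5)) + 3/(40*x)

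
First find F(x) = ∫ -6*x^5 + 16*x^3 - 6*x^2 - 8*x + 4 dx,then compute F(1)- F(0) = 1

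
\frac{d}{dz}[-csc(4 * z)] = 4*cot(4*z)*csc(4*z)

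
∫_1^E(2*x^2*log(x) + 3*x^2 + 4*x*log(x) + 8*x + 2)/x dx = -11 + 2*(2 + E)^2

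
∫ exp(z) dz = exp(z) + C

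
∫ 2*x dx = x^2 + C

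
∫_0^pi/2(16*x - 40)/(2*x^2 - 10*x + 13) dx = -4*log(26) + 4*log(1 + (-5 + pi)^2)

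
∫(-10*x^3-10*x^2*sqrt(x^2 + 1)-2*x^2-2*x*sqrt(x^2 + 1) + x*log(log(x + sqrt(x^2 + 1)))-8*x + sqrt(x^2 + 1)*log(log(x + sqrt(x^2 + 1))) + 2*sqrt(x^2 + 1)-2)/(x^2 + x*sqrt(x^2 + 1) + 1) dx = -5*x^2 - 2*x + log(x + sqrt(x^2 + 1))*log(log(x + sqrt(x^2 + 1))) + log(x + sqrt(x^2 + 1)) + C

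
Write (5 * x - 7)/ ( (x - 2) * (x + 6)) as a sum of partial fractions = 37/(8*(x + 6)) + 3/(8*(x - 2))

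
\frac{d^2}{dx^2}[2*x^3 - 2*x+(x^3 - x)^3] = 72*x^7 - 126*x^5 + 60*x^3 + 6*x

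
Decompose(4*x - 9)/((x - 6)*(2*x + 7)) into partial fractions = 46/(19*(2*x + 7)) + 15/(19*(x - 6))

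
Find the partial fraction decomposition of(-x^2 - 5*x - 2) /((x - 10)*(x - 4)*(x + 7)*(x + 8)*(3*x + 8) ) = 9/(4160*(3*x + 8)) - 13/(1728*(x + 8)) + 16/(2431*(x + 7)) + 19/(7920*(x - 4)) - 1/(459*(x - 10))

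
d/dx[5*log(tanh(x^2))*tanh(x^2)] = 10*x*(log(tanh(x^2)) + 1)/cosh(x^2)^2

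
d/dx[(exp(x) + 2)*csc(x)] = -exp(x)*cot(x)*csc(x) + exp(x)*csc(x) - 2*cot(x)*csc(x)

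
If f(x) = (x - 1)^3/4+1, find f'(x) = 3*x^2/4 - 3*x/2 + 3/4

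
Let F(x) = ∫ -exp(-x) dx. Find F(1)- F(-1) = -E + exp(-1)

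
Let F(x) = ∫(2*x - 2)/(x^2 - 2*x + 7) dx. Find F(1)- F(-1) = -log(10) + log(6)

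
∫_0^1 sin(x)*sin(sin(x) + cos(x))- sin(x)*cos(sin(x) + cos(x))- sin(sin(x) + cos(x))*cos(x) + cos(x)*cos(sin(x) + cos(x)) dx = sqrt(2)*(-sin(pi/4 + 1) + sin(pi/4 + sqrt(2)*sin(pi/4 + 1)))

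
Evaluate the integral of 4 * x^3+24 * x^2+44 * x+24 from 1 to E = -64 + (-1 + (2 + E)^2)^2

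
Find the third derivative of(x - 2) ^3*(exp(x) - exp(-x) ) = (x^3*exp(2*x) + x^3 + 3*x^2*exp(2*x) - 15*x^2 - 6*x*exp(2*x) + 66*x - 2*exp(2*x) - 86)*exp(-x)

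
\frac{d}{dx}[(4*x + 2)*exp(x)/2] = 2*x*exp(x) + 3*exp(x)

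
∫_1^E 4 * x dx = -2 + 2*exp(2)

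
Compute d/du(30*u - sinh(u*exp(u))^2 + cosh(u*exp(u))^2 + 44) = 30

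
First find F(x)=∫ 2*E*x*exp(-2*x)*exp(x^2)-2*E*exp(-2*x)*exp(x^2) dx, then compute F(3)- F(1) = -1 + exp(4)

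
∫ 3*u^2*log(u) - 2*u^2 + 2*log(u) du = u*(u^2 + 2)*(log(u) - 1) + C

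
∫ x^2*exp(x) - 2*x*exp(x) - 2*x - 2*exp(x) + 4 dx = ((x - 2)^2 - 2)*(exp(x) - 1) + C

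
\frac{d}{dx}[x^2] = 2*x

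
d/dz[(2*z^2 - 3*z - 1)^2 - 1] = 16*z^3 - 36*z^2 + 10*z + 6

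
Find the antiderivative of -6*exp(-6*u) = exp(-6*u) + C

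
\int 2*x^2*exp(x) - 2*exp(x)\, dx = 2*(x - 1)^2*exp(x) + C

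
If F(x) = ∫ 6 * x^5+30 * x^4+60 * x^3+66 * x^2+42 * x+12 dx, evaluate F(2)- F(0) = 780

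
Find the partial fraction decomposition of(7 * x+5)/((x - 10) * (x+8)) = 17/(6*(x + 8)) + 25/(6*(x - 10))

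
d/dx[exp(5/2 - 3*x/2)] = -3*exp(5/2 - 3*x/2)/2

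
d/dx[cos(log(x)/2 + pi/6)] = -sin(log(x)/2 + pi/6)/(2*x)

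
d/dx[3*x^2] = 6*x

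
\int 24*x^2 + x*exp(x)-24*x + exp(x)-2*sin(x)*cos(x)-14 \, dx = 8*x^3 - 12*x^2 + x*exp(x) - 14*x + cos(x)^2 + C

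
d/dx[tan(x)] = cos(x)^(-2)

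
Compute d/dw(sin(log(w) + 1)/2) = cos(log(w) + 1)/(2*w)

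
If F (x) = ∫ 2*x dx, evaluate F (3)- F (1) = 8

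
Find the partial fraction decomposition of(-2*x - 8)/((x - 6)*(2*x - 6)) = 7/(3*(x - 3)) - 10/(3*(x - 6))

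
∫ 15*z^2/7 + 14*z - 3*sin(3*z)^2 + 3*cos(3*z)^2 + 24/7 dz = 5*z^3/7 + 7*z^2 + 24*z/7 + sin(6*z)/2 + C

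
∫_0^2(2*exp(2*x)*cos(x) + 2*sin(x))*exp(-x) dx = (-exp(-2) + exp(2))*(cos(2) + sin(2))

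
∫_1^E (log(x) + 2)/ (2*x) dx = 5/4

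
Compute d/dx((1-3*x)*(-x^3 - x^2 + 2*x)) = 12*x^3 + 6*x^2 - 14*x + 2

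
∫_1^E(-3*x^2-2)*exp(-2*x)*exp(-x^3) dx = -exp(-3) + exp(-exp(3) - 2*E)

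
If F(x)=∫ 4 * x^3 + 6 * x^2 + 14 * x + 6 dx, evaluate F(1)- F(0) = 16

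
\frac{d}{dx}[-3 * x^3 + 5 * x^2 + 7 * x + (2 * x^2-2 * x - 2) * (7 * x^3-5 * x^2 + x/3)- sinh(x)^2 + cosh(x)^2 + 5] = 70*x^4 - 96*x^3 - 19*x^2 + 86*x/3 + 19/3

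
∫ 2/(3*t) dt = 2*log(t)/3 + C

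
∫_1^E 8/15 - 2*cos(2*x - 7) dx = -8/15 - sin(5) + sin(7 - 2*E) + 8*E/15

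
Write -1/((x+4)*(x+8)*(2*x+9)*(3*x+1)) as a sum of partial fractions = -27/(6325*(3*x + 1)) - 8/(175*(2*x + 9)) + 1/(644*(x + 8)) + 1/(44*(x + 4))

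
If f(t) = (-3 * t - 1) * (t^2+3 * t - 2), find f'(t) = -9*t^2 - 20*t + 3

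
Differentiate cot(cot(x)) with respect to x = 1/(sin(x)^2*sin(1/tan(x))^2)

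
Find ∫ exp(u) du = exp(u) + C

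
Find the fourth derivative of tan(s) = 24*tan(s)^5 + 40*tan(s)^3 + 16*tan(s)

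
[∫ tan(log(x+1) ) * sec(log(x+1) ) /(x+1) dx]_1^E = -sec(log(2)) + sec(log(1 + E))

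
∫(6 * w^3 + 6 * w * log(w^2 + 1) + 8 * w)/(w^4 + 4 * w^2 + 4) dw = (w^2 + 1)*(3*log(w^2 + 1) - 2)/(w^2 + 2) + C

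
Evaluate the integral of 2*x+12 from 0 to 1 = 13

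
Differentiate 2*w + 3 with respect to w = 2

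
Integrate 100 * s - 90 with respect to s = 50*s^2 - 90*s + C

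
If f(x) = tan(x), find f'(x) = cos(x)^(-2)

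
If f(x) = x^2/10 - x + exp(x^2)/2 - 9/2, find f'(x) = x*exp(x^2) + x/5 - 1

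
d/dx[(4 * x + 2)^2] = 32*x + 16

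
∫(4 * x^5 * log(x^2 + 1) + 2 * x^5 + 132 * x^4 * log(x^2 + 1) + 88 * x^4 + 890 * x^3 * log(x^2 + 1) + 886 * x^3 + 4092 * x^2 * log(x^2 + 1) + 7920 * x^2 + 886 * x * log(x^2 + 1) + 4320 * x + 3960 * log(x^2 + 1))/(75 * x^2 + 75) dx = (x^2 + 9*x + 108)*(x^2 + 35*x + 20)*log(x^2 + 1)/75 + C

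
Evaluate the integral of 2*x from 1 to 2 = 3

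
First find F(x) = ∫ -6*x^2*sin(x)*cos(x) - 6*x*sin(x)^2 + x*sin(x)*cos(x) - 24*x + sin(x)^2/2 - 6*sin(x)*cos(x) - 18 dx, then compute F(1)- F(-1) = -36 + sin(1)^2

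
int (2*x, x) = x^2 + C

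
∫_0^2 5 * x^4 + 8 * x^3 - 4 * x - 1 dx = 54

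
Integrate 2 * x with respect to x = x^2 + C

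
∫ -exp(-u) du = exp(-u) + C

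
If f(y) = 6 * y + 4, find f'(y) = 6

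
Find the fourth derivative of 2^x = 2^x*log(2)^4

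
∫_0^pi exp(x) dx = -1 + exp(pi)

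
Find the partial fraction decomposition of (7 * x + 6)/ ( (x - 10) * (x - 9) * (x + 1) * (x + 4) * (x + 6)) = -3/(200*(x + 6)) + 11/(546*(x + 4)) - 1/(1650*(x + 1)) - 23/(650*(x - 9)) + 19/(616*(x - 10))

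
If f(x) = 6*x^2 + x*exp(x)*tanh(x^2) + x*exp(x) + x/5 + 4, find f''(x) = -8*x^3*exp(x)*sinh(x^2)/cosh(x^2)^3 + 4*x^2*exp(x)/cosh(x^2)^2 + x*exp(x)*tanh(x^2) + x*exp(x) + 6*x*exp(x)/cosh(x^2)^2 + 2*exp(x)*tanh(x^2) + 2*exp(x) + 12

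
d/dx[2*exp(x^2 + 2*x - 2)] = 4*x*exp(x^2 + 2*x - 2) + 4*exp(x^2 + 2*x - 2)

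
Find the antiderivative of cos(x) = sin(x) + C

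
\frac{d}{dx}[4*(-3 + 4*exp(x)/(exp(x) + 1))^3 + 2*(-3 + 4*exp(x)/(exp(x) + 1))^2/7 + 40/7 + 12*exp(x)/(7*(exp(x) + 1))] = (364*exp(3*x) - 2024*exp(2*x) + 2988*exp(x))/(7*exp(4*x) + 28*exp(3*x) + 42*exp(2*x) + 28*exp(x) + 7)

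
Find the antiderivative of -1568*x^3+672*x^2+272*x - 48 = -392*x^4 + 224*x^3 + 136*x^2 - 48*x + C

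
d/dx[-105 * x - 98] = -105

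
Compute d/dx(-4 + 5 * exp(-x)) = -5*exp(-x)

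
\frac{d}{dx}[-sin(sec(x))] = -cos(sec(x))*tan(x)*sec(x)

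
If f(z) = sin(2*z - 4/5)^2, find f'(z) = 2*sin(4*z - 8/5)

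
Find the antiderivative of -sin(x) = cos(x) + C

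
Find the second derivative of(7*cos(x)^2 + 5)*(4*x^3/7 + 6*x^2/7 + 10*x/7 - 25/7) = -8*x^3*cos(2*x) - 24*x^2*sin(2*x) - 12*x^2*cos(2*x) - 24*x*sin(2*x) - 8*x*cos(2*x) + 204*x/7 - 20*sin(2*x) + 56*cos(2*x) + 102/7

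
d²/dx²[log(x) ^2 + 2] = (2 - 2*log(x))/x^2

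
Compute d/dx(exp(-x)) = -exp(-x)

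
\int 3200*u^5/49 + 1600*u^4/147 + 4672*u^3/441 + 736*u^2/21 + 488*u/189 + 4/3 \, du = 1600*u^6/147 + 320*u^5/147 + 1168*u^4/441 + 736*u^3/63 + 244*u^2/189 + 4*u/3 + C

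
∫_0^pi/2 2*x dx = pi^2/4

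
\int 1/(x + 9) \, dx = log(x/3 + 3) + C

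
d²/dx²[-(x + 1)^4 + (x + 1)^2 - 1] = -12*x^2 - 24*x - 10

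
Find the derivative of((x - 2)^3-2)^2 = 6*x^5 - 60*x^4 + 240*x^3 - 492*x^2 + 528*x - 240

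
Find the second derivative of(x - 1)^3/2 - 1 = 3*x - 3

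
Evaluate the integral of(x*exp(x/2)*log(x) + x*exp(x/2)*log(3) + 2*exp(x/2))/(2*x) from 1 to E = -exp(1/2)*log(3) + exp(E/2)*log(3*E)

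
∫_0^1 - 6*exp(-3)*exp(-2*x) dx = -3*exp(-3) + 3*exp(-5)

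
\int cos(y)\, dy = sin(y) + C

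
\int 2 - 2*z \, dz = -z^2 + 2*z + C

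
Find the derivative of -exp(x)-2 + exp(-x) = (-exp(2*x) - 1)*exp(-x)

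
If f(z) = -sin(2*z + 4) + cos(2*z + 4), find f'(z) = -2*sin(2*z + 4) - 2*cos(2*z + 4)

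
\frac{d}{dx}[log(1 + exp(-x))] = -1/(exp(x) + 1)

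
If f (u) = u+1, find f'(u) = 1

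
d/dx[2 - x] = -1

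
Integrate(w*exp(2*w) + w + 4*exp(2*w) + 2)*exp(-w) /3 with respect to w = 2*(w + 3)*sinh(w)/3 + C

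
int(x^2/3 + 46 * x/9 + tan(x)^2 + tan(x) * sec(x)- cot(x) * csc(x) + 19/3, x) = (x + 21)*(x^2 + 2*x + 6)/9 + tan(x) + csc(x) + sec(x) + C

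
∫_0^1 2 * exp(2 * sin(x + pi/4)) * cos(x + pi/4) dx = -exp(sqrt(2)) + exp(2*sin(pi/4 + 1))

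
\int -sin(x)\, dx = cos(x) + C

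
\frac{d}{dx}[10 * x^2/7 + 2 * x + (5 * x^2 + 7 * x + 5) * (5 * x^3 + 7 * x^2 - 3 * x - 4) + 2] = 125*x^4 + 280*x^3 + 177*x^2 - 64*x/7 - 41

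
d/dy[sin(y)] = cos(y)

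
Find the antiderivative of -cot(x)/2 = log(csc(x))/2 + C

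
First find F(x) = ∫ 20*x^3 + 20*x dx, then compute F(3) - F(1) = 480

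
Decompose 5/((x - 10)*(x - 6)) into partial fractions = -5/(4*(x - 6)) + 5/(4*(x - 10))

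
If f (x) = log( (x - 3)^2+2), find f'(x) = (2*x - 6)/(x^2 - 6*x + 11)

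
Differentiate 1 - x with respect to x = -1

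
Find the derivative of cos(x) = -sin(x)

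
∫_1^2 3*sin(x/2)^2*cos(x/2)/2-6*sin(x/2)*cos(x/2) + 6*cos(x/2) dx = (-2 + sin(1))^3 - (-2 + sin(1/2))^3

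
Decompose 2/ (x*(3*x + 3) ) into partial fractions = -2/(3*(x + 1)) + 2/(3*x)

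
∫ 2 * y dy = y^2 + C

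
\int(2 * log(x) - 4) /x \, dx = (log(x) - 2)^2 + C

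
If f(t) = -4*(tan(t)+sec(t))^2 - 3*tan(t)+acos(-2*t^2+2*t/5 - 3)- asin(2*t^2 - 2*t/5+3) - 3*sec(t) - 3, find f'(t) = -(8*sin(t)^2/cos(t) + 3*sin(t) + 16*sin(t)/cos(t) + 3 + 8/cos(t))/cos(t)^2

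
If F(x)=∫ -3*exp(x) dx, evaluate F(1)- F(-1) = -3*E + 3*exp(-1)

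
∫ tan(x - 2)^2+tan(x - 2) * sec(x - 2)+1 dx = tan(x - 2) + sec(x - 2) + C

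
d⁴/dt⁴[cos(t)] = cos(t)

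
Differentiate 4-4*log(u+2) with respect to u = -4/(u + 2)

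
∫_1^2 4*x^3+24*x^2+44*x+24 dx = 161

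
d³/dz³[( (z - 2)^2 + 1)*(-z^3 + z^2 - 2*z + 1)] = -60*z^2 + 120*z - 66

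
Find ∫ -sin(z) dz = cos(z) + C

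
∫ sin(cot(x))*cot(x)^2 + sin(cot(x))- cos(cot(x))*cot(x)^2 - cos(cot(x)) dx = sqrt(2)*sin(pi/4 + 1/tan(x)) + C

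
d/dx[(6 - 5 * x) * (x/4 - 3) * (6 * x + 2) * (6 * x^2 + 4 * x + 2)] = -225*x^4 + 2196*x^3 - 237*x^2 - 646*x - 294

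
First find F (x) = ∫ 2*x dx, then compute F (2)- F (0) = 4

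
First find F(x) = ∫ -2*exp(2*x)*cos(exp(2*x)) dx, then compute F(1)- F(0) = -sin(exp(2)) + sin(1)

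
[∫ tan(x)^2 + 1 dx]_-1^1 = 2*tan(1)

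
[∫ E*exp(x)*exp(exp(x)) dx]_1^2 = -exp(1 + E) + exp(1 + exp(2))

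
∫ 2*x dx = x^2 + C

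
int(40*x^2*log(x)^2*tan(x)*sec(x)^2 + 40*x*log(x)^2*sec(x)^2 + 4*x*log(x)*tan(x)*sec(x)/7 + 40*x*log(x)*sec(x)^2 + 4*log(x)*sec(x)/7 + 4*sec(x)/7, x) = 4*x*(35*x*log(x)*sec(x) + 1)*log(x)*sec(x)/7 + C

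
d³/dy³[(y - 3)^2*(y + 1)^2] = 24*y - 24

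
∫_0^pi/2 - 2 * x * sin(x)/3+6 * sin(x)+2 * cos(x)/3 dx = 6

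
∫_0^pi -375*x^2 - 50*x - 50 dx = 5*(-5*pi - 5)*(-4*pi + 6 + 5*pi^2) + 150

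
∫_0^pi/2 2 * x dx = pi^2/4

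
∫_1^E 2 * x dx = -1 + exp(2)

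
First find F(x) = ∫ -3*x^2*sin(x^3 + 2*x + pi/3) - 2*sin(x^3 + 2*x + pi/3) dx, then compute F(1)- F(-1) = -sqrt(3)*sin(3)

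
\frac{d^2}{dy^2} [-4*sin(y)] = 4*sin(y)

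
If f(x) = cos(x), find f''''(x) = cos(x)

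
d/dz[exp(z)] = exp(z)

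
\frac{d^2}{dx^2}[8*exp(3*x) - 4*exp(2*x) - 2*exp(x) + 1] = 72*exp(3*x) - 16*exp(2*x) - 2*exp(x)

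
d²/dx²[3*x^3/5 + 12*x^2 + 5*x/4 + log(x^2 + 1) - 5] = (18*x^5 + 120*x^4 + 36*x^3 + 230*x^2 + 18*x + 130)/(5*x^4 + 10*x^2 + 5)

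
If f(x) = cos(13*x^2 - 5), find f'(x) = -26*x*sin(13*x^2 - 5)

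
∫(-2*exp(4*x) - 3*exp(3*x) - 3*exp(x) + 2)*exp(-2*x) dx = -6*sinh(x) - 2*cosh(2*x) + C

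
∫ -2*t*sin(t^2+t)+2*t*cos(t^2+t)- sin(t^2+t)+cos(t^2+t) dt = sqrt(2)*sin(t^2 + t + pi/4) + C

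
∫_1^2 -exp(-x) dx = -exp(-1) + exp(-2)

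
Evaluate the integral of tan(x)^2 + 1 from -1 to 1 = 2*tan(1)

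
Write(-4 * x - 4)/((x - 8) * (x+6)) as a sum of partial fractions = -10/(7*(x + 6)) - 18/(7*(x - 8))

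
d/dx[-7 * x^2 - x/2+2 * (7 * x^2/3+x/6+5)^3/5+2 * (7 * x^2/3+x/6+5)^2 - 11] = 1372*x^5/45 + 49*x^4/9 + 2618*x^3/15 + 3361*x^2/180 + 1978*x/9 + 47/6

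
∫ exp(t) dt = exp(t) + C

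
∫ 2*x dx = x^2 + C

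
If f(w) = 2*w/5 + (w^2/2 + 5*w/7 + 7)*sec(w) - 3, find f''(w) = (-w^2/2 + w^2/cos(w)^2 + 2*w*sin(w)/cos(w) - 5*w/7 + 10*w/(7*cos(w)^2) + 10*sin(w)/(7*cos(w)) - 6 + 14/cos(w)^2)/cos(w)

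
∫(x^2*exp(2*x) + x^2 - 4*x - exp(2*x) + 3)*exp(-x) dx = 2*(x - 1)^2*sinh(x) + C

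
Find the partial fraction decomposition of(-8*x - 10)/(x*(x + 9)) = -62/(9*(x + 9)) - 10/(9*x)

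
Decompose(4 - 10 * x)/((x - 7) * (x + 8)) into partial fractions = -28/(5*(x + 8)) - 22/(5*(x - 7))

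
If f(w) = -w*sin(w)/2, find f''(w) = w*sin(w)/2 - cos(w)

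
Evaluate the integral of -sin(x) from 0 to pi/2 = -1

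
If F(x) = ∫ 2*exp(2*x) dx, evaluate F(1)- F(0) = -1 + exp(2)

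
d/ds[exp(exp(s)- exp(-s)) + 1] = (exp(exp(s) - exp(-s)) + exp(2*s + exp(s) - exp(-s)))*exp(-s)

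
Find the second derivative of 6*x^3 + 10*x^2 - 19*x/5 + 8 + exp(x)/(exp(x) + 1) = (36*x*exp(3*x) + 108*x*exp(2*x) + 108*x*exp(x) + 36*x + 20*exp(3*x) + 59*exp(2*x) + 61*exp(x) + 20)/(exp(3*x) + 3*exp(2*x) + 3*exp(x) + 1)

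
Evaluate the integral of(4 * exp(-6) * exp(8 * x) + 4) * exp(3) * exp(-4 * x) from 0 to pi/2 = -exp(-3) - exp(3 - 2*pi) + exp(3) + exp(-3 + 2*pi)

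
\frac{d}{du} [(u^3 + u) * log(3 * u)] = 3*u^2*log(u) + u^2 + 3*u^2*log(3) + log(u) + 1 + log(3)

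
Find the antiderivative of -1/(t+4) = -log(t + 4) + C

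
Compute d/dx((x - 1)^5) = 5*x^4 - 20*x^3 + 30*x^2 - 20*x + 5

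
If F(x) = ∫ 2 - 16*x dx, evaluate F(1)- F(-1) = 4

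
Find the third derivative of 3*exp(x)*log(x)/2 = (3*x^3*exp(x)*log(x) + 9*x^2*exp(x) - 9*x*exp(x) + 6*exp(x))/(2*x^3)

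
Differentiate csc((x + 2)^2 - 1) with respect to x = -4*(x + 2)*cos(x^2 + 4*x + 3)/(1 - cos(2*(x^2 + 4*x + 3)))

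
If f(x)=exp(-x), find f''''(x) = exp(-x)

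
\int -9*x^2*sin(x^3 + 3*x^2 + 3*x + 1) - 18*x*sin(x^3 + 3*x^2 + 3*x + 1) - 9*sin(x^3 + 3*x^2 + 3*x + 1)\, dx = 3*cos((x + 1)^3) + C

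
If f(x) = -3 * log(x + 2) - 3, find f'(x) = -3/(x + 2)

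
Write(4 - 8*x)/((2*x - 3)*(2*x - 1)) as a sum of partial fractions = -4/(2*x - 3)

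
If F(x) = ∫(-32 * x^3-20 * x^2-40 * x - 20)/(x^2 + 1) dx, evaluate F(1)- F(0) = -36 - 4*log(2)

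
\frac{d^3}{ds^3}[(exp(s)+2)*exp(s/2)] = 27*exp(3*s/2)/8 + exp(s/2)/4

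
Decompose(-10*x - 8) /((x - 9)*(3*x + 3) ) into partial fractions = -1/(15*(x + 1)) - 49/(15*(x - 9))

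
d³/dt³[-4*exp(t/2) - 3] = -exp(t/2)/2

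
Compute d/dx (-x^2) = -2*x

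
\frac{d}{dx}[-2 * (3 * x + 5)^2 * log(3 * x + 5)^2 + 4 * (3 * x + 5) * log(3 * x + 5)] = -36*x*log(3*x + 5)^2 - 36*x*log(3*x + 5) - 60*log(3*x + 5)^2 - 48*log(3*x + 5) + 12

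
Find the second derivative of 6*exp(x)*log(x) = (6*x^2*exp(x)*log(x) + 12*x*exp(x) - 6*exp(x))/x^2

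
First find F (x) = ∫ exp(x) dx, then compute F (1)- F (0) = -1 + E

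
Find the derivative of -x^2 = -2*x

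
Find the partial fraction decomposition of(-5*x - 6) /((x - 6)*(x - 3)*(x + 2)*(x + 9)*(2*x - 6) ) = 13/(10080*(x + 9)) - 1/(700*(x + 2)) + 121/(7200*(x - 3)) + 7/(120*(x - 3)^2) - 1/(60*(x - 6))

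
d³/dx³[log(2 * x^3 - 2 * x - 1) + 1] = (48*x^6 + 48*x^4 + 168*x^3 + 48*x^2 - 24*x - 4)/(8*x^9 - 24*x^7 - 12*x^6 + 24*x^5 + 24*x^4 - 2*x^3 - 12*x^2 - 6*x - 1)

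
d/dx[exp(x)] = exp(x)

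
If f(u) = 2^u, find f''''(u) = 2^u*log(2)^4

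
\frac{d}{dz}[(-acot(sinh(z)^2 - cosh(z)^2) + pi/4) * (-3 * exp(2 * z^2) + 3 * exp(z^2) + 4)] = -6*pi*z*exp(2*z^2) + 3*pi*z*exp(z^2)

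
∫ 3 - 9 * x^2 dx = -3*x^3 + 3*x + C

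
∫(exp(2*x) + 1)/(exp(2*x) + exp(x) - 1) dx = log(2*sinh(x) + 1) + C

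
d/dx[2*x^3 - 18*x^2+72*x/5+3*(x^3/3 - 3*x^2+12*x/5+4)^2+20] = 2*x^5 - 30*x^4 + 636*x^3/5 - 498*x^2/5 - 3636*x/25 + 72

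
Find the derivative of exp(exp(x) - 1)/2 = exp(x + exp(x) - 1)/2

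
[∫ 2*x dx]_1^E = -1 + exp(2)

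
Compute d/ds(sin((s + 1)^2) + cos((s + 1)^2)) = -2*s*sin(s^2 + 2*s + 1) + 2*s*cos(s^2 + 2*s + 1) - 2*sin(s^2 + 2*s + 1) + 2*cos(s^2 + 2*s + 1)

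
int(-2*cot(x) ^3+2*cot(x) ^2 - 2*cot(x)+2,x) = (cot(x) - 1)^2 + C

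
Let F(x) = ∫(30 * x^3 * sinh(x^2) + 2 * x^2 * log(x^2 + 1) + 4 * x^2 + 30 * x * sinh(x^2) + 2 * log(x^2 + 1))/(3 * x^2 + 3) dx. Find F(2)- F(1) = -5*cosh(1) - 2*log(2)/3 + 4*log(5)/3 + 5*cosh(4)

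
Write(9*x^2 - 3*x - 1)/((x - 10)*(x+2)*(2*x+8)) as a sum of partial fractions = 155/(56*(x + 4)) - 41/(48*(x + 2)) + 869/(336*(x - 10))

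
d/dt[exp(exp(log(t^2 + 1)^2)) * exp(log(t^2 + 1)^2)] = (4*t*exp(exp(log(t^2 + 1)^2) + log(t^2 + 1)^2)*log(t^2 + 1) + 4*t*exp(exp(log(t^2 + 1)^2) + 2*log(t^2 + 1)^2)*log(t^2 + 1))/(t^2 + 1)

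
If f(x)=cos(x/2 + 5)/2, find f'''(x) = sin(x/2 + 5)/16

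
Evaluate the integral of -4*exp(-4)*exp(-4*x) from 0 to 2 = -exp(-4) + exp(-12)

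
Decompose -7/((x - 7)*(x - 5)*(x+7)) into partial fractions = -1/(24*(x + 7)) + 7/(24*(x - 5)) - 1/(4*(x - 7))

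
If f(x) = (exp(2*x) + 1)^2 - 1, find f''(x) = 16*exp(4*x) + 8*exp(2*x)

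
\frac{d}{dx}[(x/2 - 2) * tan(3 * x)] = 3*x/(2*cos(3*x)^2) + tan(3*x)/2 - 6/cos(3*x)^2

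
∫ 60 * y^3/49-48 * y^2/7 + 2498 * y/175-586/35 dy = 15*y^4/49 - 16*y^3/7 + 1249*y^2/175 - 586*y/35 + C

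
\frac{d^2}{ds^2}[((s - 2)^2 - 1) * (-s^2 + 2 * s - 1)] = -12*s^2 + 36*s - 24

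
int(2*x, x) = x^2 + C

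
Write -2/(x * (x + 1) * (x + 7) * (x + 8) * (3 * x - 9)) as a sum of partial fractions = -1/(924*(x + 8)) + 1/(630*(x + 7)) - 1/(252*(x + 1)) - 1/(1980*(x - 3)) + 1/(252*x)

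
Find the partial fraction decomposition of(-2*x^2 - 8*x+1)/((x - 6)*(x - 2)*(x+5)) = -9/(77*(x + 5)) + 23/(28*(x - 2)) - 119/(44*(x - 6))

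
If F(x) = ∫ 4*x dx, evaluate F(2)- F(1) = 6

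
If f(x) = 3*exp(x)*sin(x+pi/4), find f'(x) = 3*sqrt(2)*exp(x)*cos(x)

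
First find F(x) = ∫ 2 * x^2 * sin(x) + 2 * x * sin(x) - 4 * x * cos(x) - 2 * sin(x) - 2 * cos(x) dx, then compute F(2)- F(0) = -2 - 10*cos(2)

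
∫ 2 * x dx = x^2 + C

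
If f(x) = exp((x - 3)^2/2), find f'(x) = x*exp(x^2/2 - 3*x + 9/2) - 3*exp(x^2/2 - 3*x + 9/2)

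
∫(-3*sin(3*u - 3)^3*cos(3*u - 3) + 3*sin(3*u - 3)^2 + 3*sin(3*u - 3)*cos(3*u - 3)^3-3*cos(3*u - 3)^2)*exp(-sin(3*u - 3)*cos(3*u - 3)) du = -exp(-sin(6*u - 6)/2)*sin(3*u - 3)*cos(3*u - 3) + C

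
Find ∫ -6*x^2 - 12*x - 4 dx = -2*x^3 - 6*x^2 - 4*x + C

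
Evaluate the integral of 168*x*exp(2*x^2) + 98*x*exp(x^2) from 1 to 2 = -42*exp(2) - 49*E + 49*exp(4) + 42*exp(8)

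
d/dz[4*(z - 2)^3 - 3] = 12*z^2 - 48*z + 48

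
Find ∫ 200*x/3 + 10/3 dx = 100*x^2/3 + 10*x/3 + C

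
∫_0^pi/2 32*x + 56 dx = -49 + (2*pi + 7)^2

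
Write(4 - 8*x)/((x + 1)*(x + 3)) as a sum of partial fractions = -14/(x + 3) + 6/(x + 1)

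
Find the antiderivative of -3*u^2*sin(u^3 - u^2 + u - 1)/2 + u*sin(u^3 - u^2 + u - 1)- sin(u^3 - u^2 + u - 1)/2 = cos(u^3 - u^2 + u - 1)/2 + C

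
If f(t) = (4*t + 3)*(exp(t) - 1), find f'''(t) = 4*t*exp(t) + 15*exp(t)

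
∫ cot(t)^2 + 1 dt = -cot(t) + C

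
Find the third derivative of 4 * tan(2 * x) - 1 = 192*tan(2*x)^4 + 256*tan(2*x)^2 + 64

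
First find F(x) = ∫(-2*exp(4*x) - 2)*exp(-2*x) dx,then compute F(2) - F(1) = -exp(4) - exp(-2) + exp(-4) + exp(2)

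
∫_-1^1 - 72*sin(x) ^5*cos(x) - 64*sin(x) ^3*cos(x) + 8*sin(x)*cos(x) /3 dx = 0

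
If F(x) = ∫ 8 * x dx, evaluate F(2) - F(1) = 12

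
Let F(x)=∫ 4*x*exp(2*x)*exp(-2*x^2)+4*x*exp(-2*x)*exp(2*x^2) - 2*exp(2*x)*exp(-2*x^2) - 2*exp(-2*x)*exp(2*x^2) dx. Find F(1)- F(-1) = -exp(4) + exp(-4)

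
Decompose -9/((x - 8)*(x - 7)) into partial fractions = 9/(x - 7) - 9/(x - 8)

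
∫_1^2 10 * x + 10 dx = 25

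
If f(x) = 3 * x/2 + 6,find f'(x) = 3/2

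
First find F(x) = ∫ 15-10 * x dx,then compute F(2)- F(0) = 10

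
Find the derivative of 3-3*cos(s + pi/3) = 3*sin(s + pi/3)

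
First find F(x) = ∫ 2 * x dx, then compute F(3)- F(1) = 8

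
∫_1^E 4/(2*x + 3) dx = -2*log(5) + 2*log(3 + 2*E)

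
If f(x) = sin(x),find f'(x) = cos(x)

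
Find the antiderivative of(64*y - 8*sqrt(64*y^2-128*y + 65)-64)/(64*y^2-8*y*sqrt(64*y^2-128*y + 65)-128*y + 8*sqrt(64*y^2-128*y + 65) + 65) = log(-8*y + sqrt(64*(y - 1)^2 + 1) + 8) + C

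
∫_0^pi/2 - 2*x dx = -pi^2/4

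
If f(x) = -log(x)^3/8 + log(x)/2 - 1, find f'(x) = (4 - 3*log(x)^2)/(8*x)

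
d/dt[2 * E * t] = 2*E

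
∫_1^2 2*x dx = 3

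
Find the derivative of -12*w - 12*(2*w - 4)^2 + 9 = 180 - 96*w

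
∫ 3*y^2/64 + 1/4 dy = y^3/64 + y/4 + C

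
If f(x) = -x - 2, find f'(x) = -1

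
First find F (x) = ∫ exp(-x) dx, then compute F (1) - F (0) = 1 - exp(-1)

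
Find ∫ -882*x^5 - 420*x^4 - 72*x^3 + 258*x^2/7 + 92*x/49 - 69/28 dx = -147*x^6 - 84*x^5 - 18*x^4 + 86*x^3/7 + 46*x^2/49 - 69*x/28 + C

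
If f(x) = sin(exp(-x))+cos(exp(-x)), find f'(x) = -sqrt(2)*exp(-x)*sin(pi/4 - exp(-x))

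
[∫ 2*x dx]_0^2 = 4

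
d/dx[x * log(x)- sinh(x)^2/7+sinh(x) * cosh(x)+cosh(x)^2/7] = log(x) + cosh(2*x) + 1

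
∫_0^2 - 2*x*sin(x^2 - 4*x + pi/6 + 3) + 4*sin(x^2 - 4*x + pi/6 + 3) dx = sin(1 + pi/3) - cos(pi/6 + 3)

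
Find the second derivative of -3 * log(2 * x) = 3/x^2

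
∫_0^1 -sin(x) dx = -1 + cos(1)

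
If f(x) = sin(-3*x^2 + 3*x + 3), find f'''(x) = 216*x^3*cos(3*(-x^2 + x + 1)) - 324*x^2*cos(3*(-x^2 + x + 1)) - 108*x*sin(3*(-x^2 + x + 1)) + 162*x*cos(3*(-x^2 + x + 1)) + 54*sin(3*(-x^2 + x + 1)) - 27*cos(3*(-x^2 + x + 1))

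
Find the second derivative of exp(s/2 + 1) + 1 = exp(s/2 + 1)/4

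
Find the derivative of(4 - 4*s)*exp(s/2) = -2*s*exp(s/2) - 2*exp(s/2)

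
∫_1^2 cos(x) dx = -sin(1) + sin(2)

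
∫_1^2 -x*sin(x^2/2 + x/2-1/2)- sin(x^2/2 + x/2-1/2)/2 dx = -cos(1/2) + cos(5/2)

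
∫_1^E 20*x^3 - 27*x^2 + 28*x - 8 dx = -2 + (-4 + 5*E)*(-exp(2) + 2*E + exp(3))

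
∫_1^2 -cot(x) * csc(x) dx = -csc(1) + csc(2)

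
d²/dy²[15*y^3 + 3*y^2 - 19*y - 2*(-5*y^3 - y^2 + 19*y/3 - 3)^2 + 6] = -1500*y^4 - 400*y^3 + 1496*y^2 - 118*y - 1606/9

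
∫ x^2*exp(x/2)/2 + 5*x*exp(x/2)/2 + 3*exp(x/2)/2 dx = (x^2 + x + 1)*exp(x/2) + C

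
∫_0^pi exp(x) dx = -1 + exp(pi)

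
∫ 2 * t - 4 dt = t^2 - 4*t + C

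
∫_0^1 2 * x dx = 1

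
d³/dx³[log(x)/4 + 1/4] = 1/(2*x^3)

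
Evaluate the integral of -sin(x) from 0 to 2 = -1 + cos(2)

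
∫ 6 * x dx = 3*x^2 + C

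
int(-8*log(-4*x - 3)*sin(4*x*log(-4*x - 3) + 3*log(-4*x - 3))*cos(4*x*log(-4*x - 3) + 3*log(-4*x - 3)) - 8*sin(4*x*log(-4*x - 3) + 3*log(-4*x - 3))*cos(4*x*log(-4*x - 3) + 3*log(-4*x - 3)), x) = cos((4*x + 3)*log(-4*x - 3))^2 + C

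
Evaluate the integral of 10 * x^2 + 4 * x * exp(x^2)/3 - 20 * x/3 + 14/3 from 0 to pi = -10*pi^2/3 - 2/3 + 14*pi/3 + 10*pi^3/3 + 2*exp(pi^2)/3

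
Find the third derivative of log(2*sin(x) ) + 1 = 2*cos(x)/sin(x)^3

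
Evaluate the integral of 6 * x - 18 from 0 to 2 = -24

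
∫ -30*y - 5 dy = -15*y^2 - 5*y + C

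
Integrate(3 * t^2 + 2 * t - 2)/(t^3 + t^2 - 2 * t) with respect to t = log(t*(-t^2 - t + 2)) + C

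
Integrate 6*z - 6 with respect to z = 3*z^2 - 6*z + C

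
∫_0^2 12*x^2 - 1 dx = 30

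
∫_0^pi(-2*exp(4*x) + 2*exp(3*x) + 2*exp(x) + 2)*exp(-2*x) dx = -(-exp(-pi) + exp(pi))^2 - 2*exp(-pi) + 2*exp(pi)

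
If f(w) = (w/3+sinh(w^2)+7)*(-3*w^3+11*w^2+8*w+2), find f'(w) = -6*w^4*cosh(w^2) + 22*w^3*cosh(w^2) - 4*w^3 - 9*w^2*sinh(w^2) + 16*w^2*cosh(w^2) - 52*w^2 + 22*w*sinh(w^2) + 4*w*cosh(w^2) + 478*w/3 + 8*sinh(w^2) + 170/3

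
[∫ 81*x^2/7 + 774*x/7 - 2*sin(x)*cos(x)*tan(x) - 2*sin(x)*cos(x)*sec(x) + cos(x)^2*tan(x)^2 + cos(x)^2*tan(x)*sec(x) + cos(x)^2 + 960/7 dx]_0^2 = cos(2) + sin(4)/2 + 3677/7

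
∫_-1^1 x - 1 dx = -2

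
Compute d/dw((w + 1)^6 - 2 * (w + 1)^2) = 6*w^5 + 30*w^4 + 60*w^3 + 60*w^2 + 26*w + 2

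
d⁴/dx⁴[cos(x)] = cos(x)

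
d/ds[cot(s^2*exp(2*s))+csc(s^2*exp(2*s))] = -2*s*(s*cos(s^2*exp(2*s)) + s + cos(s^2*exp(2*s)) + 1)*exp(2*s)/sin(s^2*exp(2*s))^2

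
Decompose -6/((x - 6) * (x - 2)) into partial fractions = 3/(2*(x - 2)) - 3/(2*(x - 6))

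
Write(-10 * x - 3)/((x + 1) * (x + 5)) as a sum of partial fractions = -47/(4*(x + 5)) + 7/(4*(x + 1))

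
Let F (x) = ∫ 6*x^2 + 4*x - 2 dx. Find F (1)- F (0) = 2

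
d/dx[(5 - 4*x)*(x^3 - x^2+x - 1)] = -16*x^3 + 27*x^2 - 18*x + 9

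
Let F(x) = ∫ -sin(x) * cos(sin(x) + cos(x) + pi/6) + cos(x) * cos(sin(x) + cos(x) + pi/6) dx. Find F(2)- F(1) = -sin(pi/6 + cos(1) + sin(1)) + sin(cos(2) + pi/6 + sin(2))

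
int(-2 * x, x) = -x^2 + C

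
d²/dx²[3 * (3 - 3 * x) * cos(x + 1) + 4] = 9*x*cos(x + 1) + 18*sin(x + 1) - 9*cos(x + 1)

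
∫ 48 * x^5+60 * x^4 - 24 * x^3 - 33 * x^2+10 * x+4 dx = 8*x^6 + 12*x^5 - 6*x^4 - 11*x^3 + 5*x^2 + 4*x + C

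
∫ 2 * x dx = x^2 + C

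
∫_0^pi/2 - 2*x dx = -pi^2/4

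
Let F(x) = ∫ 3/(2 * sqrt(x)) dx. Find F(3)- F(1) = -3 + 3*sqrt(3)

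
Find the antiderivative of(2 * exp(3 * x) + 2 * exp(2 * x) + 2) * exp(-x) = 2*(exp(x) + 2)*sinh(x) + C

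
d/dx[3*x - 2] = 3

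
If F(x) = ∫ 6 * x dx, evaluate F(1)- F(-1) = 0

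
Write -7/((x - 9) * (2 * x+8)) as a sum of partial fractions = 7/(26*(x + 4)) - 7/(26*(x - 9))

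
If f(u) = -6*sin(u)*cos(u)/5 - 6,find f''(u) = 12*sin(2*u)/5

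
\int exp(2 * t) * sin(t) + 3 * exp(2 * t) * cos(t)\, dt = sqrt(2)*exp(2*t)*sin(t + pi/4) + C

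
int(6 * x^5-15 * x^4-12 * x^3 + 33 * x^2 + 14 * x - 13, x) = x^6 - 3*x^5 - 3*x^4 + 11*x^3 + 7*x^2 - 13*x + C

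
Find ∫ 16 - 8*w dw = -4*w^2 + 16*w + C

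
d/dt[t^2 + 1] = 2*t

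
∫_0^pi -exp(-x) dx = -1 + exp(-pi)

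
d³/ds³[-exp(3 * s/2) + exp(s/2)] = -27*exp(3*s/2)/8 + exp(s/2)/8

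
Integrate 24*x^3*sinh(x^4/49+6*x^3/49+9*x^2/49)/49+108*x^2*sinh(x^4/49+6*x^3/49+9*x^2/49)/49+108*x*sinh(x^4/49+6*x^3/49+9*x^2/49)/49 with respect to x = 6*cosh(x^2*(x + 3)^2/49) + C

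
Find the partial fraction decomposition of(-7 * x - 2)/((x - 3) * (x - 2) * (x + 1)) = 5/(12*(x + 1)) + 16/(3*(x - 2)) - 23/(4*(x - 3))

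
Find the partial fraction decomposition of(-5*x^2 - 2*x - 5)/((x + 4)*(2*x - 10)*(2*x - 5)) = 33/(26*(2*x - 5)) - 77/(234*(x + 4)) - 14/(9*(x - 5))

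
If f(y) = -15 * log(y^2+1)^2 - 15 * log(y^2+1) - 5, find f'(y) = (-60*y*log(y^2 + 1) - 30*y)/(y^2 + 1)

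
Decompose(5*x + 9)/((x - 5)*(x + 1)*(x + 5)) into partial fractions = -2/(5*(x + 5)) - 1/(6*(x + 1)) + 17/(30*(x - 5))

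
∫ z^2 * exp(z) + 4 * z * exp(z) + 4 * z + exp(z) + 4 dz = ((z + 1)^2 - 2)*(exp(z) + 2) + C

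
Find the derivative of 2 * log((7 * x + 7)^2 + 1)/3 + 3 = (196*x + 196)/(147*x^2 + 294*x + 150)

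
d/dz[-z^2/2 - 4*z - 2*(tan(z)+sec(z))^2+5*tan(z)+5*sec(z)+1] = -z - 4*tan(z)^3 - 8*tan(z)^2*sec(z) + 5*tan(z)^2 - 4*tan(z)*sec(z)^2 + 5*tan(z)*sec(z) - 4*tan(z) - 4*sec(z) + 1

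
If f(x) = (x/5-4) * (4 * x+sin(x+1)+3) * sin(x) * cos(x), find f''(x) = -8*x^2*sin(2*x)/5 + 154*x*sin(2*x)/5 + 16*x*cos(2*x)/5 - x*cos(x - 1)/20 + 9*x*cos(3*x + 1)/20 + 124*sin(2*x)/5 - sin(x - 1)/10 + 3*sin(3*x + 1)/10 - 154*cos(2*x)/5 + cos(x - 1) - 9*cos(3*x + 1)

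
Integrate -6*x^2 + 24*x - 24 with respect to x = -2*x^3 + 12*x^2 - 24*x + C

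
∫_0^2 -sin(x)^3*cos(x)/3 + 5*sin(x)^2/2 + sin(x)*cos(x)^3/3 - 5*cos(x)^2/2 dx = -cos(8)/48 + 1/48 - 5*sin(4)/4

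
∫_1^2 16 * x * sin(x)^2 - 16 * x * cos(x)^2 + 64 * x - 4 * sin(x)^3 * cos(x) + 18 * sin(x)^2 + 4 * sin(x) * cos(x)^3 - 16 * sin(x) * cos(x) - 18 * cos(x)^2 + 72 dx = -sin(2)^2/2 + sin(4)^2/2 + 17*sin(2) - 25*sin(4) + 168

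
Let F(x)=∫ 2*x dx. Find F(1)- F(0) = 1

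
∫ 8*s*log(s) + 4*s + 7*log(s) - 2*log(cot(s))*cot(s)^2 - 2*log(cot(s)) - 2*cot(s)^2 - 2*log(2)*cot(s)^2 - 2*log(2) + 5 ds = s*(4*s + 7)*log(s) + 2*log(2*cot(s))*cot(s) + C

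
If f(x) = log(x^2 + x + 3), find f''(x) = (-2*x^2 - 2*x + 5)/(x^4 + 2*x^3 + 7*x^2 + 6*x + 9)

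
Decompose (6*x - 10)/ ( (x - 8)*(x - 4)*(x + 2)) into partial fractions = -11/(30*(x + 2)) - 7/(12*(x - 4)) + 19/(20*(x - 8))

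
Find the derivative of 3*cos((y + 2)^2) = -6*(y + 2)*sin(y^2 + 4*y + 4)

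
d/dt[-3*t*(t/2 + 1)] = -3*t - 3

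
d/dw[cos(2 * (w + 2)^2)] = -4*w*sin(2*w^2 + 8*w + 8) - 8*sin(2*w^2 + 8*w + 8)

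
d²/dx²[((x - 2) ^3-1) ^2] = 30*x^4 - 240*x^3 + 720*x^2 - 972*x + 504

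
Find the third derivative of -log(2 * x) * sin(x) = (x^3*log(x)*cos(x) + x^3*log(2)*cos(x) + 3*x^2*sin(x) + 3*x*cos(x) - 2*sin(x))/x^3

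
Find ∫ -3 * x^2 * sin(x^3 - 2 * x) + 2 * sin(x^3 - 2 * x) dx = cos(x*(x^2 - 2)) + C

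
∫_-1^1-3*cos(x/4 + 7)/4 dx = -3*sin(29/4) + 3*sin(27/4)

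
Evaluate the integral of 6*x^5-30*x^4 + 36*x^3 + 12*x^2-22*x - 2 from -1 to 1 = -8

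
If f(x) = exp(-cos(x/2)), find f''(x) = (sin(x/2)^2 + cos(x/2))*exp(-cos(x/2))/4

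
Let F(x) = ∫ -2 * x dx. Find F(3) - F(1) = -8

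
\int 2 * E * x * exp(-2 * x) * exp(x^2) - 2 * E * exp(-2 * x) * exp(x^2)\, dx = exp((x - 1)^2) + C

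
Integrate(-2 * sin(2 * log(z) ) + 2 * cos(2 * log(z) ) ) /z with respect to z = sqrt(2)*sin(2*log(z) + pi/4) + C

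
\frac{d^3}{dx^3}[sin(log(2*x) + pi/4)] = sqrt(2)*(sin(log(x) + log(2)) + 2*cos(log(x) + log(2)))/x^3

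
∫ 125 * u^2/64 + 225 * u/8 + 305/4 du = 125*u^3/192 + 225*u^2/16 + 305*u/4 + C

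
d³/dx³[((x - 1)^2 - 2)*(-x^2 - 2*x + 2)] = -24*x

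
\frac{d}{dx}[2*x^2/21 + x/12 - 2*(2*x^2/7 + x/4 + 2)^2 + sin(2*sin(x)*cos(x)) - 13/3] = -32*x^3/49 - 6*x^2/7 - 389*x/84 + cos(2*x - sin(2*x)) + cos(2*x + sin(2*x)) - 23/12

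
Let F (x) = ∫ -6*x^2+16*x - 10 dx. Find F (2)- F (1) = 0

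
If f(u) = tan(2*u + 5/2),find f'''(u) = 48*tan(2*u + 5/2)^4 + 64*tan(2*u + 5/2)^2 + 16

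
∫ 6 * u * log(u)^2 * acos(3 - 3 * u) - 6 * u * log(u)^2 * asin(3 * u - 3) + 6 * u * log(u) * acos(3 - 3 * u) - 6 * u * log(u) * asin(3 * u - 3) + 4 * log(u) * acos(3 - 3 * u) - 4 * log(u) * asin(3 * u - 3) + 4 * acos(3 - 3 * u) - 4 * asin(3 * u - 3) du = (acos(3 - 3*u) - asin(3*u - 3))*(3*u^2*log(u)^2 + 4*u*log(u) + 7) + C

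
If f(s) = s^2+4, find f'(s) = 2*s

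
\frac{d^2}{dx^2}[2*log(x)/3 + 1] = -2/(3*x^2)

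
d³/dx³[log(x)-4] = 2/x^3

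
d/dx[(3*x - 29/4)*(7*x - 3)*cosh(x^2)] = 42*x^3*sinh(x^2) - 239*x^2*sinh(x^2)/2 + 87*x*sinh(x^2)/2 + 42*x*cosh(x^2) - 239*cosh(x^2)/4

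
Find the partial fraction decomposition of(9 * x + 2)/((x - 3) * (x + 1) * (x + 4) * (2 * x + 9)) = 44/(15*(2*x + 9)) - 34/(21*(x + 4)) + 1/(12*(x + 1)) + 29/(420*(x - 3))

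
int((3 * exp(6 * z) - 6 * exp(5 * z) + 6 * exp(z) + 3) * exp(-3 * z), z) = (-(1 - exp(z))*exp(z) - 1)^3*exp(-3*z) + C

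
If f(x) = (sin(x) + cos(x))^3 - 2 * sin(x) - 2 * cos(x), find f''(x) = sqrt(2)*(sin(x + pi/4) + 9*cos(3*x + pi/4))/2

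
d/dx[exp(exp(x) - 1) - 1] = exp(x + exp(x) - 1)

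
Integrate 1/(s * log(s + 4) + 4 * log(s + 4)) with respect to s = log(3*log(s + 4)) + C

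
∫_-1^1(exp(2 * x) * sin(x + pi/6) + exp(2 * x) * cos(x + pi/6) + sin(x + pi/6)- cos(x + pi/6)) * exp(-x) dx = (E - exp(-1))*cos(1)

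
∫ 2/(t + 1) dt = 2*log(t + 1) + C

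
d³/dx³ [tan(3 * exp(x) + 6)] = 162*exp(3*x)*tan(3*exp(x) + 6)^4 + 216*exp(3*x)*tan(3*exp(x) + 6)^2 + 54*exp(3*x) + 54*exp(2*x)*tan(3*exp(x) + 6)^3 + 54*exp(2*x)*tan(3*exp(x) + 6) + 3*exp(x)*tan(3*exp(x) + 6)^2 + 3*exp(x)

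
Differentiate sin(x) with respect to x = cos(x)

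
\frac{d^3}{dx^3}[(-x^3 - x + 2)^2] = 120*x^3 + 48*x - 24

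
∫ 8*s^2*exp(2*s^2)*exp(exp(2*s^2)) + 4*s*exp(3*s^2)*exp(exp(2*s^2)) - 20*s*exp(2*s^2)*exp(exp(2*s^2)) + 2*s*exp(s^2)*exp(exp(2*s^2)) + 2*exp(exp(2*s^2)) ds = (2*s + exp(s^2) - 5)*exp(exp(2*s^2)) + C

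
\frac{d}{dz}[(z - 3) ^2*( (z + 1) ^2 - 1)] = 4*z^3 - 12*z^2 - 6*z + 18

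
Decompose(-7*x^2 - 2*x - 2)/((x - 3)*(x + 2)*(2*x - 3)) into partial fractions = 83/(21*(2*x - 3)) - 26/(35*(x + 2)) - 71/(15*(x - 3))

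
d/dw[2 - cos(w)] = sin(w)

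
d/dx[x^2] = 2*x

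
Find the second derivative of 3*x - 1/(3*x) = -2/(3*x^3)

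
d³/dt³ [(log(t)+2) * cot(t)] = (-6*t^3*log(t)*cot(t)^4 - 8*t^3*log(t)*cot(t)^2 - 2*t^3*log(t) - 12*t^3*cot(t)^4 - 16*t^3*cot(t)^2 - 4*t^3 + 6*t^2*cot(t)^3 + 6*t^2*cot(t) + 3*t*cot(t)^2 + 3*t + 2*cot(t))/t^3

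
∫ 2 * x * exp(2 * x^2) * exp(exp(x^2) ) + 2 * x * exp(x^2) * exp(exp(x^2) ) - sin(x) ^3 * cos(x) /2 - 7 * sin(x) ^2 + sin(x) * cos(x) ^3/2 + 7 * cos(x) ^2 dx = exp(x^2 + exp(x^2)) + 7*sin(2*x)/2 - cos(4*x)/32 + C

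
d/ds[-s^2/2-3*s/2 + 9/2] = -s - 3/2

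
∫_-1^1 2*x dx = 0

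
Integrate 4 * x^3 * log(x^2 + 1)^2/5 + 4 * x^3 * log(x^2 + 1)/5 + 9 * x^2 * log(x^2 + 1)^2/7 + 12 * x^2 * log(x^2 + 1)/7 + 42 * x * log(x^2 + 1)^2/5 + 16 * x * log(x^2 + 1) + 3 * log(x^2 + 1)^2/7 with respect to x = (x^2 + 1)*(7*x^2 + 15*x + 140)*log(x^2 + 1)^2/35 + C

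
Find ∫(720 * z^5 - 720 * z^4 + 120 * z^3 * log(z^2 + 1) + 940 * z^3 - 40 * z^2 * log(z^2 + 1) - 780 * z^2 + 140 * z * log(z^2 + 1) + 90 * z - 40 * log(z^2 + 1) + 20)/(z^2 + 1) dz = -30*z^2 + 20*z + 5*(6*z^2 - 4*z + log(z^2 + 1))^2 - 5*log(z^2 + 1) + C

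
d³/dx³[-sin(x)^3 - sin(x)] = (22 - 27*cos(x)^2)*cos(x)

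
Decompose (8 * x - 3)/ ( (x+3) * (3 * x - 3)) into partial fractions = 9/(4*(x + 3)) + 5/(12*(x - 1))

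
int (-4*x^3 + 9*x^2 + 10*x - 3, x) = -x^4 + 3*x^3 + 5*x^2 - 3*x + C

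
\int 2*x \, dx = x^2 + C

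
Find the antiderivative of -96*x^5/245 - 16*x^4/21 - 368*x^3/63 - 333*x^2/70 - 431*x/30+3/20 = -16*x^6/245 - 16*x^5/105 - 92*x^4/63 - 111*x^3/70 - 431*x^2/60 + 3*x/20 + C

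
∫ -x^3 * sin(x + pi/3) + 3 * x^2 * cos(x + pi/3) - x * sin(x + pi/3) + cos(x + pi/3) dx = x*(x^2 + 1)*cos(x + pi/3) + C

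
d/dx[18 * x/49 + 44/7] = 18/49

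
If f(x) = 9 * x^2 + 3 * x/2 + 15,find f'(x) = 18*x + 3/2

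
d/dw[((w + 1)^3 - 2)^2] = 6*w^5 + 30*w^4 + 60*w^3 + 48*w^2 + 6*w - 6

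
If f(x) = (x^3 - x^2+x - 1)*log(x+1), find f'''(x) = (6*x^3*log(x + 1) + 11*x^3 + 18*x^2*log(x + 1) + 25*x^2 + 18*x*log(x + 1) + 11*x + 6*log(x + 1) - 11)/(x^3 + 3*x^2 + 3*x + 1)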